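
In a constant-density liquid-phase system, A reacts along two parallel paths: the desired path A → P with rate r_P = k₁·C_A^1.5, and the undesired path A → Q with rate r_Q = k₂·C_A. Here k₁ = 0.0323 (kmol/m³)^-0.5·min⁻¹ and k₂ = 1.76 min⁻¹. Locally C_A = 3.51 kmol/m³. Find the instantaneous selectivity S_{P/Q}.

S_{P/Q} = r_P/r_Q = (k₁·C_A^1.5)/(k₂·C_A) = (k₁/k₂)·C_A^0.5.
= (0.0323×3.510^1.5) / (1.76×3.510) = 0.2124/6.178 = 0.0344.

0.0344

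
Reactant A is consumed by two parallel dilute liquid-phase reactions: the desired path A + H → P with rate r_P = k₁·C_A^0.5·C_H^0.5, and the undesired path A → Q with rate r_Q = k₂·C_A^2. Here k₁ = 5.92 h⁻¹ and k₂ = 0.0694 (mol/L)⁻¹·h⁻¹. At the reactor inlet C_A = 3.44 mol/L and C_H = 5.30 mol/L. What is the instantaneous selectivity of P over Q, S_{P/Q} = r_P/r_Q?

30.8

S_{P/Q} = r_P/r_Q = (k₁·C_A^0.5·C_H^0.5)/(k₂·C_A^2) = (k₁/k₂)·C_A^-1.5·C_H^0.5.
= (5.92×3.440^0.5×5.300^0.5) / (0.0694×3.440^2) = 25.28/0.8213 = 30.8.
The undesired path is higher order in A, so low C_A (CSTR or dilute feed) favours P.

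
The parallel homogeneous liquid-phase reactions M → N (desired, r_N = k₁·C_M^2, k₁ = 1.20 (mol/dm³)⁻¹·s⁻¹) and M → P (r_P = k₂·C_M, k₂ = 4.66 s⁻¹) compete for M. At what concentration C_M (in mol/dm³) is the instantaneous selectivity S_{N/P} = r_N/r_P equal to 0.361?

1.40 mol/dm³

S_{N/P} = (k₁/k₂)·C_M ⇒ C_M = S·k₂/k₁.
= 0.361×4.66/1.20 = 1.40 mol/dm³.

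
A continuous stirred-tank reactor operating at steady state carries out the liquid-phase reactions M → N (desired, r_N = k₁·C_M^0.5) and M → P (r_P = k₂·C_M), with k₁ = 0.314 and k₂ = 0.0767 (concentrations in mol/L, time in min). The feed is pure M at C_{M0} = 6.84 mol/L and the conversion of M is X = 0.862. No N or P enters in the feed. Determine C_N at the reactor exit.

Exit C_M = C_{M0}(1−X) = 6.84×0.138 = 0.9439 mol/L.
Rates in a CSTR are evaluated at the outlet concentration: r_N = 0.314×0.9439^0.5 = 0.3051, r_P = 0.0767×0.9439 = 0.07240.
Fraction of consumed M going to N: r_N/(r_N+r_P) = 0.8082.
C_N = 0.8082·C_{M0}·X = 0.8082×6.84×0.862 = 4.77 mol/L.

4.77 mol/L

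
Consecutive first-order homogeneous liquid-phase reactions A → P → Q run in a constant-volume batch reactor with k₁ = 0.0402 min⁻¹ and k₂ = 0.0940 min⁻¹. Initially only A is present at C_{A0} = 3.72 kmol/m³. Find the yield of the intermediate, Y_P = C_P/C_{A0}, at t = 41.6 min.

The intermediate concentration in a first-order A→B→C sequence is C_P = k₁C_{A0}(e^(−k₁t) − e^(−k₂t))/(k₂−k₁).
e^(−k₁t) = e^(−0.0402×41.6) = e^(−1.672) = 0.1878; e^(−k₂t) = e^(−3.910) = 0.02003.
C_P = 0.0402×3.72/(0.0940−0.0402) × (0.1878−0.02003) = 2.780×0.1678 = 0.4664 kmol/m³.
Y_P = C_P/C_{A0} = 0.4664/3.72 = 0.125.

0.125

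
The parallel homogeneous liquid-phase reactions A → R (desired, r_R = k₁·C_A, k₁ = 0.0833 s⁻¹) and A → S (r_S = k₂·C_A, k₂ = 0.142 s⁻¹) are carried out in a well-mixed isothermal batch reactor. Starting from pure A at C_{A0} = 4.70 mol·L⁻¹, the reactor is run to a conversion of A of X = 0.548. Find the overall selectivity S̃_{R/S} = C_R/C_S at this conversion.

0.587

C_A = C_{A0}(1−X) = 2.124 mol·L⁻¹.
Both paths are first order in A, so the instantaneous fraction to R is constant: dC_R/d(−C_A) = k₁/(k₁+k₂) = 0.3697.
C_R = 0.3697·(C_{A0}−C_A) = 0.3697×2.576 = 0.952 mol·L⁻¹.
C_S = (C_{A0}−C_A)−C_R = 1.623 mol·L⁻¹; S̃_{R/S} = 0.9523/1.623 = 0.587.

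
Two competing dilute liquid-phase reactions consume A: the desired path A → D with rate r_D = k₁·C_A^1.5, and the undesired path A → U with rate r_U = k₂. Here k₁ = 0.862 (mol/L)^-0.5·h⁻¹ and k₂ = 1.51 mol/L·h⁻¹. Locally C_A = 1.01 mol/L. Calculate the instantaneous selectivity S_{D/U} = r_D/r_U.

S_{D/U} = r_D/r_U = (k₁·C_A^1.5)/(k₂) = (k₁/k₂)·C_A^1.5.
= (0.862×1.010^1.5) / (1.51) = 0.8750/1.510 = 0.579.
Since the desired path is higher order in A, keeping C_A high (PFR or concentrated feed) favours D.

0.579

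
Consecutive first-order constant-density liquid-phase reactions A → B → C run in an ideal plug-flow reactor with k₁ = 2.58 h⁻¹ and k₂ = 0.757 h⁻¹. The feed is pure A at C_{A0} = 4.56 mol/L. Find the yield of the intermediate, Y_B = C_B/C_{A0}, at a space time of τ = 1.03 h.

0.550

For first-order series with pure A initially, C_B(τ) = k₁C_{A0}/(k₂−k₁)·(e^(−k₁τ) − e^(−k₂τ)).
e^(−k₁τ) = e^(−2.58×1.03) = e^(−2.657) = 0.07013; e^(−k₂τ) = e^(−0.7797) = 0.4585.
C_B = 2.58×4.56/(0.757−2.58) × (0.07013−0.4585) = (-6.454)×(-0.3884) = 2.507 mol/L.
Y_B = C_B/C_{A0} = 2.507/4.56 = 0.550.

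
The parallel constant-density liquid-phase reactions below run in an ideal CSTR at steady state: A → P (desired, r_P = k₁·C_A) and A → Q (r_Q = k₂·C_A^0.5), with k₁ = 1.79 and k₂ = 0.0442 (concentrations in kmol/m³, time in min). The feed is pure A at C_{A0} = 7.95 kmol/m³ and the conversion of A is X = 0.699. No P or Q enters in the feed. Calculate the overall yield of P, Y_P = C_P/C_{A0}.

Exit C_A = C_{A0}(1−X) = 7.95×0.301 = 2.393 kmol/m³.
In a CSTR the entire volume is at exit conditions, so r_P = 1.79×2.393 = 4.283 and r_Q = 0.0442×2.393^0.5 = 0.06837.
Fraction of consumed A going to P: r_P/(r_P+r_Q) = 0.9843.
C_P = 0.9843·C_{A0}·X = 0.9843×7.95×0.699 = 5.47 kmol/m³; Y_P = C_P/C_{A0} = 0.688.

0.688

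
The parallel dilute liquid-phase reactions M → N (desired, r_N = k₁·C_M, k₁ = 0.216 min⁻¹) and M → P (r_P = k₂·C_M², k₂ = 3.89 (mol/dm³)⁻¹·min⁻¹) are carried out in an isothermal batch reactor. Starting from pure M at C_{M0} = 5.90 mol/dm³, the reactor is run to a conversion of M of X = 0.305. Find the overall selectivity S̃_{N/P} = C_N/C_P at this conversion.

C_M = C_{M0}(1−X) = 4.101 mol/dm³.
Along a PFR/batch, dC_N/dC_M = −r_N/(r_N+r_P) = −k₁/(k₁+k₂·C_M).
Integrating from C_{M0} to C_M: C_N = (0.216/3.89)·ln[(0.216+3.89·5.90)/(0.216+3.89·4.10)] = 0.05553·ln(23.17/16.17) = 0.01998 mol/dm³.
C_P = (C_{M0}−C_M)−C_N = 1.780 mol/dm³; S̃_{N/P} = 0.01998/1.780 = 0.0112.

0.0112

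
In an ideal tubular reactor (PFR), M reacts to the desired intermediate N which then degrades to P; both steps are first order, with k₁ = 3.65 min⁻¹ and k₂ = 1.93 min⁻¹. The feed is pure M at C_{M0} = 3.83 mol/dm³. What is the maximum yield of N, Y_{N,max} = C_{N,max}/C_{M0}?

For a first-order series the maximum intermediate yield is C_{N,max}/C_{M0} = (k₁/k₂)^[k₂/(k₂−k₁)].
= (3.65/1.93)^(1.93/(1.93−3.65)) = (1.891)^(-1.122) = 0.4892.

0.489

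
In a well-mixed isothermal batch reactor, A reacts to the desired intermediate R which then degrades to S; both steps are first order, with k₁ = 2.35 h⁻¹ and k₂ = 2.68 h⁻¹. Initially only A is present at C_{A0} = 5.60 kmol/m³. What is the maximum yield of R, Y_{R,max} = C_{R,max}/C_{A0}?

Evaluating C_R at t_opt = ln(k₂/k₁)/(k₂−k₁) gives C_{R,max}/C_{A0} = (k₁/k₂)^[k₂/(k₂−k₁)].
= (2.35/2.68)^(2.68/(2.68−2.35)) = (0.8769)^(8.121) = 0.3440.

0.344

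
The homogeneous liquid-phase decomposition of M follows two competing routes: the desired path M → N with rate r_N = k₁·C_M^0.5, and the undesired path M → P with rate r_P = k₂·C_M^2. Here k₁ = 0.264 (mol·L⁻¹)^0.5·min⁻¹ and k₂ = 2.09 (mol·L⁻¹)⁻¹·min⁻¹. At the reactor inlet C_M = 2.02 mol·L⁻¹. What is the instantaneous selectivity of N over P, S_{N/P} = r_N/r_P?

S_{N/P} = r_N/r_P = (k₁·C_M^0.5)/(k₂·C_M^2) = (k₁/k₂)·C_M^-1.5.
= (0.264×2.020^0.5) / (2.09×2.020^2) = 0.3752/8.528 = 0.0440.
The undesired path is higher order in M, so low C_M (CSTR or dilute feed) favours N.

0.0440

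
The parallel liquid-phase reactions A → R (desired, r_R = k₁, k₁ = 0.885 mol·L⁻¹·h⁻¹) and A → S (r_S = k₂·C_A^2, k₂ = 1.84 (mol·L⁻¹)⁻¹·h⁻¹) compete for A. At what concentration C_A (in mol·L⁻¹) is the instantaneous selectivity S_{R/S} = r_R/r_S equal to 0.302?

1.26 mol·L⁻¹

S_{R/S} = (k₁/k₂)·C_A^-2 ⇒ C_A = (S·k₂/k₁)^(-0.5).
= (0.302×1.84/0.885)^(-0.5) = (0.6279)^(-0.5) = 1.26 mol·L⁻¹.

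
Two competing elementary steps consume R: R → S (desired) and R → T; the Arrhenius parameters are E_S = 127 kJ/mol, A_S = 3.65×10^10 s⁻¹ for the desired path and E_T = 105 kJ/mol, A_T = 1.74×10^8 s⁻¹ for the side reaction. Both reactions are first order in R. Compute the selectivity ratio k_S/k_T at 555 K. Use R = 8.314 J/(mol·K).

With equal orders, S_{S/T} = k_S/k_T = (A_S/A_T)·exp[(E_T−E_S)/(RT)].
(E_T−E_S)/(RT) = (105−127)×10³/(8.314×555) = -22000/4614 = -4.768.
k_S/k_T = (3.65×10^10/1.74×10^8)·exp(-4.768) = 209.8 × 0.008499 = 1.78.

1.78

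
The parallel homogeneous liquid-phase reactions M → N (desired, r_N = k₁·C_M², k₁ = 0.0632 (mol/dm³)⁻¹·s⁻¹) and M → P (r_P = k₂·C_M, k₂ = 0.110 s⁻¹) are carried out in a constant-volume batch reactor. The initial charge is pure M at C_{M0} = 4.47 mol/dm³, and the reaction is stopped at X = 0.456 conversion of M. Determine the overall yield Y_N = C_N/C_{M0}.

0.301

C_M = C_{M0}(1−X) = 2.432 mol/dm³.
Along a PFR/batch, dC_P/dC_M = −r_P/(r_N+r_P) = −k₂/(k₂+k₁·C_M).
Integrating from C_{M0} to C_M: C_P = (0.110/0.0632)·ln[(0.110+0.0632·4.47)/(0.110+0.0632·2.43)] = 1.741·ln(0.3925/0.2637) = 0.6924 mol/dm³.
Then C_N = (C_{M0}−C_M) − C_P = 2.038 − 0.6924 = 1.346 mol/dm³.
Y_N = C_N/C_{M0} = 1.346/4.47 = 0.301.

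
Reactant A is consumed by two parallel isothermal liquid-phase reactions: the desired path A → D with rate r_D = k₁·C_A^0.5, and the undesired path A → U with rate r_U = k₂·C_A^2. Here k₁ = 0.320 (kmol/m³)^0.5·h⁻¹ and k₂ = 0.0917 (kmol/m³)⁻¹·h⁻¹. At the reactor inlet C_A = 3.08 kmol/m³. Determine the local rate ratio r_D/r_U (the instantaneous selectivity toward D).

S_{D/U} = r_D/r_U = (k₁·C_A^0.5)/(k₂·C_A^2) = (k₁/k₂)·C_A^-1.5.
= (0.320×3.080^0.5) / (0.0917×3.080^2) = 0.5616/0.8699 = 0.646.

0.646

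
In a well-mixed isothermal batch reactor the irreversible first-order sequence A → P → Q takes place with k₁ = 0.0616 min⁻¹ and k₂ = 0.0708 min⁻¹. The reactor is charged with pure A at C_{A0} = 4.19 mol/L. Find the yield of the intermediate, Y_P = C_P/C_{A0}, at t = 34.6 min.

Solving the coupled first-order balances gives C_P(t) = [k₁/(k₂−k₁)]·C_{A0}·(e^(−k₁t) − e^(−k₂t)).
e^(−k₁t) = e^(−0.0616×34.6) = e^(−2.131) = 0.1187; e^(−k₂t) = e^(−2.450) = 0.08632.
C_P = 0.0616×4.19/(0.0708−0.0616) × (0.1187−0.08632) = 28.05×0.03235 = 0.9077 mol/L.
Y_P = C_P/C_{A0} = 0.9077/4.19 = 0.217.

0.217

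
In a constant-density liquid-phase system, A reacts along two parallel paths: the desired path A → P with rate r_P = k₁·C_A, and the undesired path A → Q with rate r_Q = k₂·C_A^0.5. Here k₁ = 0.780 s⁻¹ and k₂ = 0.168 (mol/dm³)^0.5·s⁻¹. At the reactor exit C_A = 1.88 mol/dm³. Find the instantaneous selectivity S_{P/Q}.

S_{P/Q} = r_P/r_Q = (k₁·C_A)/(k₂·C_A^0.5) = (k₁/k₂)·C_A^0.5.
= (0.780×1.880) / (0.168×1.880^0.5) = 1.466/0.2303 = 6.37.

6.37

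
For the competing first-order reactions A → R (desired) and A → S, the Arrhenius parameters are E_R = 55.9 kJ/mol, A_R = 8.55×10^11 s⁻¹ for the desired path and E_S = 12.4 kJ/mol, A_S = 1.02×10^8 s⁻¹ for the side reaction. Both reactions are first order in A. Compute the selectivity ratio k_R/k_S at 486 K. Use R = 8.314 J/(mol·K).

0.177

Since both paths have the same order in A, the concentration cancels and S_{R/S} = k_R/k_S = (A_R/A_S)·exp[(E_S−E_R)/(RT)].
(E_S−E_R)/(RT) = (12.4−55.9)×10³/(8.314×486) = -43500/4041 = -10.77.
k_R/k_S = (8.55×10^11/1.02×10^8)·exp(-10.77) = 8382 × 2.111×10^-5 = 0.177.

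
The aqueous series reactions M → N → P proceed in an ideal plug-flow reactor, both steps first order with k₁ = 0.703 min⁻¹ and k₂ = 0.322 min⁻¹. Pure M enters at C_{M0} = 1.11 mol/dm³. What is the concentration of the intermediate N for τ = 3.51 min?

The intermediate concentration in a first-order A→B→C sequence is C_N = k₁C_{M0}(e^(−k₁τ) − e^(−k₂τ))/(k₂−k₁).
e^(−k₁τ) = e^(−0.703×3.51) = e^(−2.468) = 0.08479; e^(−k₂τ) = e^(−1.130) = 0.3230.
C_N = 0.703×1.11/(0.322−0.703) × (0.08479−0.3230) = (-2.048)×(-0.2382) = 0.4878 mol/dm³.

0.488 mol/dm³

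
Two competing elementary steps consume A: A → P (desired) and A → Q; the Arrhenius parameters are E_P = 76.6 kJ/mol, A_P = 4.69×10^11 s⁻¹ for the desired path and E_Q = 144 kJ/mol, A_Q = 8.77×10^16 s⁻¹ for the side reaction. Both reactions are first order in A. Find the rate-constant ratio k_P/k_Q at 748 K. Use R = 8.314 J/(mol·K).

0.272

With equal orders, S_{P/Q} = k_P/k_Q = (A_P/A_Q)·exp[(E_Q−E_P)/(RT)].
(E_Q−E_P)/(RT) = (144−76.6)×10³/(8.314×748) = 67400/6219 = 10.84.
k_P/k_Q = (4.69×10^11/8.77×10^16)·exp(10.84) = 5.348×10^-6 × 50918 = 0.272.
Since E_P < E_Q, lowering the temperature improves selectivity toward P.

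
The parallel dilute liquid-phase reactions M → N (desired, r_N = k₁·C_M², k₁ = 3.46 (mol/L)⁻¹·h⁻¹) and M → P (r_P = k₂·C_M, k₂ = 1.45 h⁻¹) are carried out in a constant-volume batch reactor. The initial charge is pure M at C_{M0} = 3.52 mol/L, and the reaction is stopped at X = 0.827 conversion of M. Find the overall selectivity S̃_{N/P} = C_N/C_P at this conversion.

C_M = C_{M0}(1−X) = 0.6090 mol/L.
Along a PFR/batch, dC_P/dC_M = −r_P/(r_N+r_P) = −k₂/(k₂+k₁·C_M).
Integrating from C_{M0} to C_M: C_P = (1.45/3.46)·ln[(1.45+3.46·3.52)/(1.45+3.46·0.609)] = 0.4191·ln(13.63/3.557) = 0.5629 mol/L.
Then C_N = (C_{M0}−C_M) − C_P = 2.911 − 0.5629 = 2.348 mol/L.
S̃_{N/P} = C_N/C_P = 2.348/0.5629 = 4.17.

4.17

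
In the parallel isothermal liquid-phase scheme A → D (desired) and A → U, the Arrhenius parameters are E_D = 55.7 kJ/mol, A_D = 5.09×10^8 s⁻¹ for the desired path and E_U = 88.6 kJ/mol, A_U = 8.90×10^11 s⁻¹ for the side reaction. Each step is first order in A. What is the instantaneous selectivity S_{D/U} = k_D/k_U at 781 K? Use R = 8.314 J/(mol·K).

With equal orders, S_{D/U} = k_D/k_U = (A_D/A_U)·exp[(E_U−E_D)/(RT)].
(E_U−E_D)/(RT) = (88.6−55.7)×10³/(8.314×781) = 32900/6493 = 5.067.
k_D/k_U = (5.09×10^8/8.90×10^11)·exp(5.067) = 5.719×10^-4 × 158.7 = 0.0907.

0.0907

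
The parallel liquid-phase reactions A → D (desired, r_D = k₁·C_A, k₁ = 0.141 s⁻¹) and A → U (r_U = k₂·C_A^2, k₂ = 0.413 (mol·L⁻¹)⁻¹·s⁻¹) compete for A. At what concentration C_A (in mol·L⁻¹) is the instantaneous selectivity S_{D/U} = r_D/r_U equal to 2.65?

0.129 mol·L⁻¹

S_{D/U} = (k₁/k₂)·C_A⁻¹ ⇒ C_A = (S·k₂/k₁)^(-1).
= (2.65×0.413/0.141)^(-1) = (7.762)^(-1) = 0.129 mol·L⁻¹.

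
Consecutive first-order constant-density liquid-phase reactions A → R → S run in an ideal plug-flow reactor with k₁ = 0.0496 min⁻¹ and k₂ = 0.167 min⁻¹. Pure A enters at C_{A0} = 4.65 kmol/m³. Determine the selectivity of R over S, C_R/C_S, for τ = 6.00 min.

1.61

Solving the coupled first-order balances gives C_R(τ) = [k₁/(k₂−k₁)]·C_{A0}·(e^(−k₁τ) − e^(−k₂τ)).
e^(−k₁τ) = e^(−0.0496×6.00) = e^(−0.2976) = 0.7426; e^(−k₂τ) = e^(−1.002) = 0.3671.
C_R = 0.0496×4.65/(0.167−0.0496) × (0.7426−0.3671) = 1.965×0.3755 = 0.7376 kmol/m³.
C_A = C_{A0}e^(−k₁τ) = 3.453 kmol/m³, so C_S = C_{A0}−C_A−C_R = 0.4593 kmol/m³; C_R/C_S = 1.61.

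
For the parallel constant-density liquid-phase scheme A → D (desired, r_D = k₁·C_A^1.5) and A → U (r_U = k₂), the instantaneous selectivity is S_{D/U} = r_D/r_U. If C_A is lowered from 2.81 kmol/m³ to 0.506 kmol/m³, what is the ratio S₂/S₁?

S_{D/U} = (k₁/k₂)·C_A^1.5, so S₂/S₁ = (C_{A,2}/C_{A,1})^1.5.
= (0.506/2.81)^1.5 = (0.1801)^1.5 = 0.0764.
Selectivity toward D falls as C_A falls — high-concentration operation is favoured.

0.0764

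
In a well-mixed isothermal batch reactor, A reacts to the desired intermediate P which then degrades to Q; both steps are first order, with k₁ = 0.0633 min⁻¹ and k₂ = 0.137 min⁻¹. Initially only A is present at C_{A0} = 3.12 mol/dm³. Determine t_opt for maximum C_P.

For first-order series the maximum of C_P occurs at t_opt = ln(k₂/k₁)/(k₂−k₁).
= ln(0.137/0.0633)/(0.137−0.0633) = ln(2.164)/0.07370 = 0.7721/0.07370 = 10.5 min.

10.5 min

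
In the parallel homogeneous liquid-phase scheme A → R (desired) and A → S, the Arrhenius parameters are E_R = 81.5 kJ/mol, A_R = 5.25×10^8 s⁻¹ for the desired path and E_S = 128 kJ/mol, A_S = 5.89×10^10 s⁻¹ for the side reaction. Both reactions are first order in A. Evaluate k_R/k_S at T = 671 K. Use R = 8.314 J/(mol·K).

37.2

k_R/k_S = (A_R/A_S)·exp[−(E_R−E_S)/(RT)] = (A_R/A_S)·exp[(E_S−E_R)/(RT)].
(E_S−E_R)/(RT) = (128−81.5)×10³/(8.314×671) = 46500/5579 = 8.335.
k_R/k_S = (5.25×10^8/5.89×10^10)·exp(8.335) = 0.008913 × 4168 = 37.2.
Since E_R < E_S, lowering the temperature improves selectivity toward R.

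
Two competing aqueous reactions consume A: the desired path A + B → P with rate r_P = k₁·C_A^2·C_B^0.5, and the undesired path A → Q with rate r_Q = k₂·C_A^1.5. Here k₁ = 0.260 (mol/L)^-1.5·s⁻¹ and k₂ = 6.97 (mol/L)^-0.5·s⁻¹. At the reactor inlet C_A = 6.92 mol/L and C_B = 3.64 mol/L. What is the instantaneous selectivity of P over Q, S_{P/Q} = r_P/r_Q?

0.187

S_{P/Q} = r_P/r_Q = (k₁·C_A^2·C_B^0.5)/(k₂·C_A^1.5) = (k₁/k₂)·C_A^0.5·C_B^0.5.
= (0.260×6.920^2×3.640^0.5) / (6.97×6.920^1.5) = 23.75/126.9 = 0.187.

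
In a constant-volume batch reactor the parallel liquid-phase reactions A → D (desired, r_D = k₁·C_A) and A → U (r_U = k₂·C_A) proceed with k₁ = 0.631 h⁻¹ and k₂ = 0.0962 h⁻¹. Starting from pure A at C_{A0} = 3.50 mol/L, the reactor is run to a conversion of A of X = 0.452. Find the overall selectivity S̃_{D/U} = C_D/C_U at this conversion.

6.56

C_A = C_{A0}(1−X) = 1.918 mol/L.
Both paths are first order in A, so the instantaneous fraction to D is constant: dC_D/d(−C_A) = k₁/(k₁+k₂) = 0.8677.
C_D = 0.8677·(C_{A0}−C_A) = 0.8677×1.582 = 1.37 mol/L.
C_U = (C_{A0}−C_A)−C_D = 0.2093 mol/L; S̃_{D/U} = 1.373/0.2093 = 6.56.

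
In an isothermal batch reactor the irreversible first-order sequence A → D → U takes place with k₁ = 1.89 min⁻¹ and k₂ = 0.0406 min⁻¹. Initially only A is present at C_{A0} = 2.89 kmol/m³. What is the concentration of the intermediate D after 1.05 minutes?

Solving the coupled first-order balances gives C_D(t) = [k₁/(k₂−k₁)]·C_{A0}·(e^(−k₁t) − e^(−k₂t)).
e^(−k₁t) = e^(−1.89×1.05) = e^(−1.984) = 0.1374; e^(−k₂t) = e^(−0.04263) = 0.9583.
C_D = 1.89×2.89/(0.0406−1.89) × (0.1374−0.9583) = (-2.953)×(-0.8208) = 2.424 kmol/m³.

2.42 kmol/m³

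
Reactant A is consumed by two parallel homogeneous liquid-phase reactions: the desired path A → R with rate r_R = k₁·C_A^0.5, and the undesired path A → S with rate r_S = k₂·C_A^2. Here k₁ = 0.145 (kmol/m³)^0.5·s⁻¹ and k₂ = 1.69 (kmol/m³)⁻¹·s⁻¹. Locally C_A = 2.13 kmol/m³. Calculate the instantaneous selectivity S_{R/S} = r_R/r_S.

0.0276

S_{R/S} = r_R/r_S = (k₁·C_A^0.5)/(k₂·C_A^2) = (k₁/k₂)·C_A^-1.5.
= (0.145×2.130^0.5) / (1.69×2.130^2) = 0.2116/7.667 = 0.0276.
The undesired path is higher order in A, so low C_A (CSTR or dilute feed) favours R.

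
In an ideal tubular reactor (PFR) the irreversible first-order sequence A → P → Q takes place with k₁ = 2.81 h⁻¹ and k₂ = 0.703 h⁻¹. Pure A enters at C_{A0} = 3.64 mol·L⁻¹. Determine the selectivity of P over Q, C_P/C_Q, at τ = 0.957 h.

For first-order series with pure A initially, C_P(τ) = k₁C_{A0}/(k₂−k₁)·(e^(−k₁τ) − e^(−k₂τ)).
e^(−k₁τ) = e^(−2.81×0.957) = e^(−2.689) = 0.06794; e^(−k₂τ) = e^(−0.6728) = 0.5103.
C_P = 2.81×3.64/(0.703−2.81) × (0.06794−0.5103) = (-4.854)×(-0.4424) = 2.147 mol·L⁻¹.
C_A = C_{A0}e^(−k₁τ) = 0.2473 mol·L⁻¹, so C_Q = C_{A0}−C_A−C_P = 1.245 mol·L⁻¹; C_P/C_Q = 1.72.

1.72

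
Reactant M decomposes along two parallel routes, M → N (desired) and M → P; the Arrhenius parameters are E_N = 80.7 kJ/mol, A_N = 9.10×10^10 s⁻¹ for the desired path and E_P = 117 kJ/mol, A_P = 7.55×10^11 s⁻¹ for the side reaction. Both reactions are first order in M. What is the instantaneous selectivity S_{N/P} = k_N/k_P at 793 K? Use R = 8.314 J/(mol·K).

Since both paths have the same order in M, the concentration cancels and S_{N/P} = k_N/k_P = (A_N/A_P)·exp[(E_P−E_N)/(RT)].
(E_P−E_N)/(RT) = (117−80.7)×10³/(8.314×793) = 36300/6593 = 5.506.
k_N/k_P = (9.10×10^10/7.55×10^11)·exp(5.506) = 0.1205 × 246.1 = 29.7.

29.7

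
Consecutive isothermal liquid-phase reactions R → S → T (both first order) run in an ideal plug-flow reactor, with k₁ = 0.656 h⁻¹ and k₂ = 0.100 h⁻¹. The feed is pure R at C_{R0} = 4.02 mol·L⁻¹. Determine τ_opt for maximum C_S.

3.38 h

The intermediate peaks when r₁ = r₂, i.e. k₁e^(−k₁τ) = k₂e^(−k₂τ), giving τ_opt = ln(k₂/k₁)/(k₂−k₁).
= ln(0.100/0.656)/(0.100−0.656) = ln(0.1524)/-0.5560 = -1.881/-0.5560 = 3.38 h.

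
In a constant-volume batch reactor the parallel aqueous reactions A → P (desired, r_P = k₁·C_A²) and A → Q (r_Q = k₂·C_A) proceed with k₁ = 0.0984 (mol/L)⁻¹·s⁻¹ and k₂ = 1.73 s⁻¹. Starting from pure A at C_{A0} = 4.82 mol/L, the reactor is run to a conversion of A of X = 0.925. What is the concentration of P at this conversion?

C_A = C_{A0}(1−X) = 0.3615 mol/L.
Along a PFR/batch, dC_Q/dC_A = −r_Q/(r_P+r_Q) = −k₂/(k₂+k₁·C_A).
Integrating from C_{A0} to C_A: C_Q = (1.73/0.0984)·ln[(1.73+0.0984·4.82)/(1.73+0.0984·0.361)] = 17.58·ln(2.204/1.766) = 3.902 mol/L.
Then C_P = (C_{A0}−C_A) − C_Q = 4.459 − 3.902 = 0.5567 mol/L.

0.557 mol/L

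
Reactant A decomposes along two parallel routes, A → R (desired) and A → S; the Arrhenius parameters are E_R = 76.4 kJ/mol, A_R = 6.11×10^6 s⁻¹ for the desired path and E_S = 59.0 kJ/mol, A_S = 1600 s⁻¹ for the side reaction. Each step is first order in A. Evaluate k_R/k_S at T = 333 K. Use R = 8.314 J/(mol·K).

7.12

With equal orders, S_{R/S} = k_R/k_S = (A_R/A_S)·exp[(E_S−E_R)/(RT)].
(E_S−E_R)/(RT) = (59.0−76.4)×10³/(8.314×333) = -17400/2769 = -6.285.
k_R/k_S = (6.11×10^6/1600)·exp(-6.285) = 3819 × 0.001864 = 7.12.
Since E_R > E_S, raising the temperature improves selectivity toward R.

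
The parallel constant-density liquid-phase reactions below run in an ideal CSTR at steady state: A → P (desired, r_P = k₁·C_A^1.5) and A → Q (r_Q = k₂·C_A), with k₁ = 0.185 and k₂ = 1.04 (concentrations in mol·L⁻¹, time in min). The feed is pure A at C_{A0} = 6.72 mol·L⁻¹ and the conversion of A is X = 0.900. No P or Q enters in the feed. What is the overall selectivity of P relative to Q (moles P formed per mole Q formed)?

0.146

Exit C_A = C_{A0}(1−X) = 6.72×0.100 = 0.6720 mol·L⁻¹.
Rates in a CSTR are evaluated at the outlet concentration: r_P = 0.185×0.6720^1.5 = 0.1019, r_Q = 1.04×0.6720 = 0.6989.
Overall selectivity = C_P/C_Q = r_Pτ/(r_Qτ) = r_P/r_Q = 0.146.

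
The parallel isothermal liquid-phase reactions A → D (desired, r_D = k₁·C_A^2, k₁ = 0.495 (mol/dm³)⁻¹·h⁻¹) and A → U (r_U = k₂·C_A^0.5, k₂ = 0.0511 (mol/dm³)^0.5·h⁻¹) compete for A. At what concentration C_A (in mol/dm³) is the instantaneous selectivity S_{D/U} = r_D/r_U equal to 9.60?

0.994 mol/dm³

S_{D/U} = (k₁/k₂)·C_A^1.5 ⇒ C_A = (S·k₂/k₁)^(1/1.5).
= (9.60×0.0511/0.495)^(0.6667) = (0.9910)^(0.6667) = 0.994 mol/dm³.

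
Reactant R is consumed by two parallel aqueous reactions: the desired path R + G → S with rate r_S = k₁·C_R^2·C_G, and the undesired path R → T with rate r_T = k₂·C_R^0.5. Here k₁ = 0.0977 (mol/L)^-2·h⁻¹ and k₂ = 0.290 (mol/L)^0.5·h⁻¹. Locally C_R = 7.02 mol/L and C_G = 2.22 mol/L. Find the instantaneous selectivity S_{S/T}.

S_{S/T} = r_S/r_T = (k₁·C_R^2·C_G)/(k₂·C_R^0.5) = (k₁/k₂)·C_R^1.5·C_G.
= (0.0977×7.020^2×2.220) / (0.290×7.020^0.5) = 10.69/0.7684 = 13.9.
Since the desired path is higher order in R, keeping C_R high (PFR or concentrated feed) favours S.

13.9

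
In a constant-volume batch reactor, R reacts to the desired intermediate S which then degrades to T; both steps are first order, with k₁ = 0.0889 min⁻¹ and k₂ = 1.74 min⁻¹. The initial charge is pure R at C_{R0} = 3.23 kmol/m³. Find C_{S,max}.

0.141 kmol/m³

For a first-order series the maximum intermediate yield is C_{S,max}/C_{R0} = (k₁/k₂)^[k₂/(k₂−k₁)].
= (0.0889/1.74)^(1.74/(1.74−0.0889)) = (0.05109)^(1.054) = 0.04353.
C_{S,max} = 0.04353×3.23 = 0.141 kmol/m³.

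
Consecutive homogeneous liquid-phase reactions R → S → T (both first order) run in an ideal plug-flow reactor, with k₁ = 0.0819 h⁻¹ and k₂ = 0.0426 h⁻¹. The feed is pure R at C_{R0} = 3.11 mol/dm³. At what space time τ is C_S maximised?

16.6 h

Setting dC_S/dτ = 0 gives τ_opt = ln(k₂/k₁)/(k₂−k₁).
= ln(0.0426/0.0819)/(0.0426−0.0819) = ln(0.5201)/-0.03930 = -0.6536/-0.03930 = 16.6 h.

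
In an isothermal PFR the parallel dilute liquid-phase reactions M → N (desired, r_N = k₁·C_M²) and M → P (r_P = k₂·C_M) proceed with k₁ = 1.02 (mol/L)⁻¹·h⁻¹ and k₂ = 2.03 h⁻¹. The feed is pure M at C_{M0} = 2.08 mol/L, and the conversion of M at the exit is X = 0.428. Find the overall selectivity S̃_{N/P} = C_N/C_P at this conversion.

C_M = C_{M0}(1−X) = 1.190 mol/L.
Along a PFR/batch, dC_P/dC_M = −r_P/(r_N+r_P) = −k₂/(k₂+k₁·C_M).
Integrating from C_{M0} to C_M: C_P = (2.03/1.02)·ln[(2.03+1.02·2.08)/(2.03+1.02·1.19)] = 1.990·ln(4.152/3.244) = 0.4912 mol/L.
Then C_N = (C_{M0}−C_M) − C_P = 0.8902 − 0.4912 = 0.3990 mol/L.
S̃_{N/P} = C_N/C_P = 0.3990/0.4912 = 0.812.

0.812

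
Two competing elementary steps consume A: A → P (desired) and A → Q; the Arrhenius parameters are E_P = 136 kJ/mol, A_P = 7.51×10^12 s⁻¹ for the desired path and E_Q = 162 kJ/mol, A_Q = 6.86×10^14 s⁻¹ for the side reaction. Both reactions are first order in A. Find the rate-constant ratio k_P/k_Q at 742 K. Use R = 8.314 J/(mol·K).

Since both paths have the same order in A, the concentration cancels and S_{P/Q} = k_P/k_Q = (A_P/A_Q)·exp[(E_Q−E_P)/(RT)].
(E_Q−E_P)/(RT) = (162−136)×10³/(8.314×742) = 26000/6169 = 4.215.
k_P/k_Q = (7.51×10^12/6.86×10^14)·exp(4.215) = 0.01095 × 67.67 = 0.741.

0.741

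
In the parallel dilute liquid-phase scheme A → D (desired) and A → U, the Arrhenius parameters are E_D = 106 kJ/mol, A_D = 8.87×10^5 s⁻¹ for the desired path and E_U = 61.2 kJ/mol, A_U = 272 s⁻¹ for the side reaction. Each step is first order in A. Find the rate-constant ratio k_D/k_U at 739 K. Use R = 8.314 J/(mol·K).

With equal orders, S_{D/U} = k_D/k_U = (A_D/A_U)·exp[(E_U−E_D)/(RT)].
(E_U−E_D)/(RT) = (61.2−106)×10³/(8.314×739) = -44800/6144 = -7.292.
k_D/k_U = (8.87×10^5/272)·exp(-7.292) = 3261 × 6.812×10^-4 = 2.22.

2.22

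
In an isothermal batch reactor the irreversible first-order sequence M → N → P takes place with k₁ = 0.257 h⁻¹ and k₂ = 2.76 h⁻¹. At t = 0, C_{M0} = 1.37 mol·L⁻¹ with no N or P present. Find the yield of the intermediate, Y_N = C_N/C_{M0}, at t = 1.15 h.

0.0721

For first-order series with pure M initially, C_N(t) = k₁C_{M0}/(k₂−k₁)·(e^(−k₁t) − e^(−k₂t)).
e^(−k₁t) = e^(−0.257×1.15) = e^(−0.2955) = 0.7441; e^(−k₂t) = e^(−3.174) = 0.04184.
C_N = 0.257×1.37/(2.76−0.257) × (0.7441−0.04184) = 0.1407×0.7023 = 0.09879 mol·L⁻¹.
Y_N = C_N/C_{M0} = 0.09879/1.37 = 0.0721.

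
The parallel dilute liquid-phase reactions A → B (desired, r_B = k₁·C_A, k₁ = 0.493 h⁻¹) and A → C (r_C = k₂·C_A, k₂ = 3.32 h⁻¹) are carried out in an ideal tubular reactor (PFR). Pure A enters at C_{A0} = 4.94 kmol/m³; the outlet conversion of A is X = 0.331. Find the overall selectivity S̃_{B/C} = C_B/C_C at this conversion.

0.148

C_A = C_{A0}(1−X) = 3.305 kmol/m³.
Both paths are first order in A, so the instantaneous fraction to B is constant: dC_B/d(−C_A) = k₁/(k₁+k₂) = 0.1293.
C_B = 0.1293·(C_{A0}−C_A) = 0.1293×1.635 = 0.211 kmol/m³.
C_C = (C_{A0}−C_A)−C_B = 1.424 kmol/m³; S̃_{B/C} = 0.2114/1.424 = 0.148.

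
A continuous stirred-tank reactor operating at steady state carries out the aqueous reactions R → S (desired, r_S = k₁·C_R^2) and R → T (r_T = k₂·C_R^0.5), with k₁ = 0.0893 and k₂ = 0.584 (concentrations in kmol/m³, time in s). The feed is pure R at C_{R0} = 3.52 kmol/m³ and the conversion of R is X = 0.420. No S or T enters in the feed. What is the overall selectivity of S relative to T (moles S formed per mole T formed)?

0.446

Exit C_R = C_{R0}(1−X) = 3.52×0.580 = 2.042 kmol/m³.
In a CSTR the entire volume is at exit conditions, so r_S = 0.0893×2.042^2 = 0.3722 and r_T = 0.584×2.042^0.5 = 0.8344.
Overall selectivity = C_S/C_T = r_Sτ/(r_Tτ) = r_S/r_T = 0.446.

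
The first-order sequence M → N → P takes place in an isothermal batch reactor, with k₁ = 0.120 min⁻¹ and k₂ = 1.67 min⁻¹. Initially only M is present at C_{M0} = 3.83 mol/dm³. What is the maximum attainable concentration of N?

At the optimum, C_{N,max}/C_{M0} = (k₁/k₂)^[k₂/(k₂−k₁)].
= (0.120/1.67)^(1.67/(1.67−0.120)) = (0.07186)^(1.077) = 0.05860.
C_{N,max} = 0.05860×3.83 = 0.224 mol/dm³.

0.224 mol/dm³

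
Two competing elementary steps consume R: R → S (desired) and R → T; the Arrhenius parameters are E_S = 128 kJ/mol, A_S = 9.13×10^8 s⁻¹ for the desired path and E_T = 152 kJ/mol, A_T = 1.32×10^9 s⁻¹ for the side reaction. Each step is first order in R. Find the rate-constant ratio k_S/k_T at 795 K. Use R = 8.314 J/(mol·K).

26.1

k_S/k_T = (A_S/A_T)·exp[−(E_S−E_T)/(RT)] = (A_S/A_T)·exp[(E_T−E_S)/(RT)].
(E_T−E_S)/(RT) = (152−128)×10³/(8.314×795) = 24000/6610 = 3.631.
k_S/k_T = (9.13×10^8/1.32×10^9)·exp(3.631) = 0.6917 × 37.75 = 26.1.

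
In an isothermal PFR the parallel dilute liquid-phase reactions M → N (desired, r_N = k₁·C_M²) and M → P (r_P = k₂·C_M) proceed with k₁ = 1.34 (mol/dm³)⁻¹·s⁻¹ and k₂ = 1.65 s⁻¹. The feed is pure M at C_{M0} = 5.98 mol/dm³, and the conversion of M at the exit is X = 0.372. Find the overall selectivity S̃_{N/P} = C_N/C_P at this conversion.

C_M = C_{M0}(1−X) = 3.755 mol/dm³.
Along a PFR/batch, dC_P/dC_M = −r_P/(r_N+r_P) = −k₂/(k₂+k₁·C_M).
Integrating from C_{M0} to C_M: C_P = (1.65/1.34)·ln[(1.65+1.34·5.98)/(1.65+1.34·3.76)] = 1.231·ln(9.663/6.682) = 0.4542 mol/dm³.
Then C_N = (C_{M0}−C_M) − C_P = 2.225 − 0.4542 = 1.770 mol/dm³.
S̃_{N/P} = C_N/C_P = 1.770/0.4542 = 3.90.

3.90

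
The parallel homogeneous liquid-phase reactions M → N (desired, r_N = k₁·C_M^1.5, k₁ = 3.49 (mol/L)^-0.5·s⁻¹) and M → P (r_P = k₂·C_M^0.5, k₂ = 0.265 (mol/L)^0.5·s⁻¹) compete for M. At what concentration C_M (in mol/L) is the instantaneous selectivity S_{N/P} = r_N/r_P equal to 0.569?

S_{N/P} = (k₁/k₂)·C_M ⇒ C_M = S·k₂/k₁.
= 0.569×0.265/3.49 = 0.0432 mol/L.

0.0432 mol/L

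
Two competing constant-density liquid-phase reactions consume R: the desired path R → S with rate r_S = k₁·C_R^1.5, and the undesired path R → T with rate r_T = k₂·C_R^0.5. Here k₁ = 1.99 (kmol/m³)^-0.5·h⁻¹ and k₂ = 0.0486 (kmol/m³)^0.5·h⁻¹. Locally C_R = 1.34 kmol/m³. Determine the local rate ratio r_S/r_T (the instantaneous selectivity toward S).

S_{S/T} = r_S/r_T = (k₁·C_R^1.5)/(k₂·C_R^0.5) = (k₁/k₂)·C_R.
= (1.99×1.340^1.5) / (0.0486×1.340^0.5) = 3.087/0.05626 = 54.9.
Since the desired path is higher order in R, keeping C_R high (PFR or concentrated feed) favours S.

54.9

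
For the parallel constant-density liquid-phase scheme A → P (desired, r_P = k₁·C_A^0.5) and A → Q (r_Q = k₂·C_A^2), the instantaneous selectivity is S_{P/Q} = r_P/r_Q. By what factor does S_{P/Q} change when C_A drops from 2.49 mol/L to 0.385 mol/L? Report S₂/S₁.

S_{P/Q} = (k₁/k₂)·C_A^-1.5, so S₂/S₁ = (C_{A,2}/C_{A,1})^-1.5.
= (0.385/2.49)^(-1.5) = (0.1546)^(-1.5) = 16.4.
Selectivity toward P rises as C_A falls — low-concentration operation is favoured.

16.4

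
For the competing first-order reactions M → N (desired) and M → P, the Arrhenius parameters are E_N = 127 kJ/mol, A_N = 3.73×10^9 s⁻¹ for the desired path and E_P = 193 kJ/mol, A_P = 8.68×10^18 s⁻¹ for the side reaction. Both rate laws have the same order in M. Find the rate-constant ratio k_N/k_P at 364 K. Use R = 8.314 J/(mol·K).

k_N/k_P = (A_N/A_P)·exp[−(E_N−E_P)/(RT)] = (A_N/A_P)·exp[(E_P−E_N)/(RT)].
(E_P−E_N)/(RT) = (193−127)×10³/(8.314×364) = 66000/3026 = 21.81.
k_N/k_P = (3.73×10^9/8.68×10^18)·exp(21.81) = 4.297×10^-10 × 2.961×10^9 = 1.27.
Since E_N < E_P, lowering the temperature improves selectivity toward N.

1.27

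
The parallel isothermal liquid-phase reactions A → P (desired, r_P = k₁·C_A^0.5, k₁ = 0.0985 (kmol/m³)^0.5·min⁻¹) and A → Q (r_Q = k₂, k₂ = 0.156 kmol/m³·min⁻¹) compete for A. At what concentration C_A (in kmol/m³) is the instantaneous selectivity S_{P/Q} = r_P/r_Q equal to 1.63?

S_{P/Q} = (k₁/k₂)·C_A^0.5 ⇒ C_A = (S·k₂/k₁)^(2).
= (1.63×0.156/0.0985)^(2) = (2.582)^(2) = 6.66 kmol/m³.

6.66 kmol/m³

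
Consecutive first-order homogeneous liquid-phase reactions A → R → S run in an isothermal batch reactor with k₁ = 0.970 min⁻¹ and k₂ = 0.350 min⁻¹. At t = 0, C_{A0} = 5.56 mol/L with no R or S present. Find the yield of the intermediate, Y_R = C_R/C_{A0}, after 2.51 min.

0.513

For first-order series with pure A initially, C_R(t) = k₁C_{A0}/(k₂−k₁)·(e^(−k₁t) − e^(−k₂t)).
e^(−k₁t) = e^(−0.970×2.51) = e^(−2.435) = 0.08762; e^(−k₂t) = e^(−0.8785) = 0.4154.
C_R = 0.970×5.56/(0.350−0.970) × (0.08762−0.4154) = (-8.699)×(-0.3278) = 2.851 mol/L.
Y_R = C_R/C_{A0} = 2.851/5.56 = 0.513.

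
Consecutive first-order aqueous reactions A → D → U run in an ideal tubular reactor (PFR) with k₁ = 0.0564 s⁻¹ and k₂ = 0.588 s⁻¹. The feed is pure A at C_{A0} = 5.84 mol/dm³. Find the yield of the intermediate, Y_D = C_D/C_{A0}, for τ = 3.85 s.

0.0744

For first-order series with pure A initially, C_D(τ) = k₁C_{A0}/(k₂−k₁)·(e^(−k₁τ) − e^(−k₂τ)).
e^(−k₁τ) = e^(−0.0564×3.85) = e^(−0.2171) = 0.8048; e^(−k₂τ) = e^(−2.264) = 0.1040.
C_D = 0.0564×5.84/(0.588−0.0564) × (0.8048−0.1040) = 0.6196×0.7009 = 0.4343 mol/dm³.
Y_D = C_D/C_{A0} = 0.4343/5.84 = 0.0744.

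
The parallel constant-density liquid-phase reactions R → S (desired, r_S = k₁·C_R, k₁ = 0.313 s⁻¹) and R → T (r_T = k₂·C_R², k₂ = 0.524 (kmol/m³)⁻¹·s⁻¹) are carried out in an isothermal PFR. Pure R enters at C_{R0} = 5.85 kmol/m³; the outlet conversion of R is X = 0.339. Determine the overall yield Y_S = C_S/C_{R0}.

0.0375

C_R = C_{R0}(1−X) = 3.867 kmol/m³.
Along a PFR/batch, dC_S/dC_R = −r_S/(r_S+r_T) = −k₁/(k₁+k₂·C_R).
Integrating from C_{R0} to C_R: C_S = (0.313/0.524)·ln[(0.313+0.524·5.85)/(0.313+0.524·3.87)] = 0.5973·ln(3.378/2.339) = 0.2196 kmol/m³.
Y_S = C_S/C_{R0} = 0.2196/5.85 = 0.0375.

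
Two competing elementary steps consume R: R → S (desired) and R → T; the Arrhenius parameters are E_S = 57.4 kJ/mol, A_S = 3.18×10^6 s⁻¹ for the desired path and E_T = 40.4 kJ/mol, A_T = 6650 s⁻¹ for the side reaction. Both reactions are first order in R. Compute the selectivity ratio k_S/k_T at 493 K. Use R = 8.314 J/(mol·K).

k_S/k_T = (A_S/A_T)·exp[−(E_S−E_T)/(RT)] = (A_S/A_T)·exp[(E_T−E_S)/(RT)].
(E_T−E_S)/(RT) = (40.4−57.4)×10³/(8.314×493) = -17000/4099 = -4.148.
k_S/k_T = (3.18×10^6/6650)·exp(-4.148) = 478.2 × 0.01580 = 7.56.
Since E_S > E_T, raising the temperature improves selectivity toward S.

7.56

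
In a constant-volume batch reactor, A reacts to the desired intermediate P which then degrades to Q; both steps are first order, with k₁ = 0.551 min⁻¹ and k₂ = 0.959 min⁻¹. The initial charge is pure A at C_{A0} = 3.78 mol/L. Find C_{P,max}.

At the optimum, C_{P,max}/C_{A0} = (k₁/k₂)^[k₂/(k₂−k₁)].
= (0.551/0.959)^(0.959/(0.959−0.551)) = (0.5746)^(2.350) = 0.2718.
C_{P,max} = 0.2718×3.78 = 1.03 mol/L.

1.03 mol/L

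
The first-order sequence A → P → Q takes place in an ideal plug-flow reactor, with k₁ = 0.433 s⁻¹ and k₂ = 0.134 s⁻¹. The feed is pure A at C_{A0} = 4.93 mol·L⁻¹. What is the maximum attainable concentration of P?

2.91 mol·L⁻¹

At the optimum, C_{P,max}/C_{A0} = (k₁/k₂)^[k₂/(k₂−k₁)].
= (0.433/0.134)^(0.134/(0.134−0.433)) = (3.231)^(-0.4482) = 0.5912.
C_{P,max} = 0.5912×4.93 = 2.91 mol·L⁻¹.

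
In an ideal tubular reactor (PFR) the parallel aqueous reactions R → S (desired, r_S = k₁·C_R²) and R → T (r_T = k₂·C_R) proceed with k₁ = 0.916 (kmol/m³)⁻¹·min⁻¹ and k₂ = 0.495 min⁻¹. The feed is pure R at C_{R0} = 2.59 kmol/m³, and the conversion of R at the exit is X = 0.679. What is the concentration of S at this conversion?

C_R = C_{R0}(1−X) = 0.8314 kmol/m³.
Along a PFR/batch, dC_T/dC_R = −r_T/(r_S+r_T) = −k₂/(k₂+k₁·C_R).
Integrating from C_{R0} to C_R: C_T = (0.495/0.916)·ln[(0.495+0.916·2.59)/(0.495+0.916·0.831)] = 0.5404·ln(2.867/1.257) = 0.4458 kmol/m³.
Then C_S = (C_{R0}−C_R) − C_T = 1.759 − 0.4458 = 1.313 kmol/m³.

1.31 kmol/m³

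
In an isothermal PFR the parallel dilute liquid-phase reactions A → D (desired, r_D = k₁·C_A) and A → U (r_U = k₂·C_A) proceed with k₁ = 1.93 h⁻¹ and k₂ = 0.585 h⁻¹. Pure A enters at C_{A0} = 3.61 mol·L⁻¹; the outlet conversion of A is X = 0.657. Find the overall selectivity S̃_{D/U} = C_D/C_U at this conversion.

3.30

C_A = C_{A0}(1−X) = 1.238 mol·L⁻¹.
Both paths are first order in A, so the instantaneous fraction to D is constant: dC_D/d(−C_A) = k₁/(k₁+k₂) = 0.7674.
C_D = 0.7674·(C_{A0}−C_A) = 0.7674×2.372 = 1.82 mol·L⁻¹.
C_U = (C_{A0}−C_A)−C_D = 0.5517 mol·L⁻¹; S̃_{D/U} = 1.820/0.5517 = 3.30.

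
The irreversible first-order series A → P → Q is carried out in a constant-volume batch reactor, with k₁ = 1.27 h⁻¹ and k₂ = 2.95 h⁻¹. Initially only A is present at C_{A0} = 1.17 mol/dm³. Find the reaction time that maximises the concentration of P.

0.502 h

For first-order series the maximum of C_P occurs at t_opt = ln(k₂/k₁)/(k₂−k₁).
= ln(2.95/1.27)/(2.95−1.27) = ln(2.323)/1.680 = 0.8428/1.680 = 0.502 h.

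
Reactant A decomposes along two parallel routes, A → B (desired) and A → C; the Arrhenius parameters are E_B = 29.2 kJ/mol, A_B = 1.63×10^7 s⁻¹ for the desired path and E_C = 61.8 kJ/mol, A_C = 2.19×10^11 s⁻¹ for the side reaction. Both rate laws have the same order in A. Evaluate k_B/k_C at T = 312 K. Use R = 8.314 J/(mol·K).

21.4

Since both paths have the same order in A, the concentration cancels and S_{B/C} = k_B/k_C = (A_B/A_C)·exp[(E_C−E_B)/(RT)].
(E_C−E_B)/(RT) = (61.8−29.2)×10³/(8.314×312) = 32600/2594 = 12.57.
k_B/k_C = (1.63×10^7/2.19×10^11)·exp(12.57) = 7.443×10^-5 × 2.871×10^5 = 21.4.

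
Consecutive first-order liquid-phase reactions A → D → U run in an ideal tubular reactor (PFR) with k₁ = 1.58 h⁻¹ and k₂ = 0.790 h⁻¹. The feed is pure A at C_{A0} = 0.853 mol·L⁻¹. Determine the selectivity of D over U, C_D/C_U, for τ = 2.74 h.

0.259

Solving the coupled first-order balances gives C_D(τ) = [k₁/(k₂−k₁)]·C_{A0}·(e^(−k₁τ) − e^(−k₂τ)).
e^(−k₁τ) = e^(−1.58×2.74) = e^(−4.329) = 0.01318; e^(−k₂τ) = e^(−2.165) = 0.1148.
C_D = 1.58×0.853/(0.790−1.58) × (0.01318−0.1148) = (-1.706)×(-0.1016) = 0.1734 mol·L⁻¹.
C_A = C_{A0}e^(−k₁τ) = 0.01124 mol·L⁻¹, so C_U = C_{A0}−C_A−C_D = 0.6684 mol·L⁻¹; C_D/C_U = 0.259.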